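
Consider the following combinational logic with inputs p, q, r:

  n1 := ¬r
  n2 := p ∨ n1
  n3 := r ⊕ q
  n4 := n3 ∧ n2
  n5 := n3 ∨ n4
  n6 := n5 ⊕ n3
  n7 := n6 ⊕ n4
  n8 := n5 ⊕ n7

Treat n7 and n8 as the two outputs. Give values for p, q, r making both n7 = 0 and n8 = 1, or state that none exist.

Check with p=0, q=0, r=1:
n1 = ¬r = ¬1 = 0
n2 = p ∨ n1 = 0 ∨ 0 = 0
n3 = r ⊕ q = 1 ⊕ 0 = 1
n4 = n3 ∧ n2 = 1 ∧ 0 = 0
n5 = n3 ∨ n4 = 1 ∨ 0 = 1
n6 = n5 ⊕ n3 = 1 ⊕ 1 = 0
n7 = n6 ⊕ n4 = 0 ⊕ 0 = 0
n8 = n5 ⊕ n7 = 1 ⊕ 0 = 1
So n7 = 0 and n8 = 1.

p=0, q=0, r=1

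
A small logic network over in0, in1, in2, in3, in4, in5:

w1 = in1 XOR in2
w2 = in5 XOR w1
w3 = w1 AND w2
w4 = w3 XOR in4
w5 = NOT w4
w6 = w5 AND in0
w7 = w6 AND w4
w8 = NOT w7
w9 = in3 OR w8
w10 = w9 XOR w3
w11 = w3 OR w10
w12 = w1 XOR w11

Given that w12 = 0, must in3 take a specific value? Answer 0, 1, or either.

Both values of in3 occur among assignments with w12 = 0:
  in3=0: in0=0, in1=0, in2=1, in3=0, in4=0, in5=0
  in3=1: in0=0, in1=0, in2=1, in3=1, in4=0, in5=0

either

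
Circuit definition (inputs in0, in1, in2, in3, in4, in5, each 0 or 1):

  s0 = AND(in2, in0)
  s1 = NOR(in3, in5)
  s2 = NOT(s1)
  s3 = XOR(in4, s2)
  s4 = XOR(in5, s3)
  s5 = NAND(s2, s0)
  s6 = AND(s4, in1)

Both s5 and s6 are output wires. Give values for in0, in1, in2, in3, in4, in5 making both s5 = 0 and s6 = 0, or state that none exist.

Check with in0=1, in1=1, in2=1, in3=0, in4=0, in5=1:
s0 = AND(in2, in0) = AND(1, 1) = 1
s1 = NOR(in3, in5) = NOR(0, 1) = 0
s2 = NOT(s1) = NOT 0 = 1
s3 = XOR(in4, s2) = XOR(0, 1) = 1
s4 = XOR(in5, s3) = XOR(1, 1) = 0
s5 = NAND(s2, s0) = NAND(1, 1) = 0
s6 = AND(s4, in1) = AND(0, 1) = 0
So s5 = 0 and s6 = 0.

in0=1, in1=1, in2=1, in3=0, in4=0, in5=1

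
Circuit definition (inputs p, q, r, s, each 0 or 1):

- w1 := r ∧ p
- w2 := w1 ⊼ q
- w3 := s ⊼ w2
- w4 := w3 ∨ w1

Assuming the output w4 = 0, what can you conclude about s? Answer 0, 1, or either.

w4 = w3 ∨ w1 must be 0, so both w3 = 0 and w1 = 0.
w3 = s ⊼ w2 must be 0, so both s = 1 and w2 = 1.
Every assignment with w4 = 0 has s = 1; there are 6 such assignment(s).

1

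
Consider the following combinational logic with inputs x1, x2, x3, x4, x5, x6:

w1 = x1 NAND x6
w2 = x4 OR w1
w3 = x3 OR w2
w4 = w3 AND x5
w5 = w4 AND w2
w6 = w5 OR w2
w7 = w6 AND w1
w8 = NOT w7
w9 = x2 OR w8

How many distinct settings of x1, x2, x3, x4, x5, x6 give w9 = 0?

24

w9 = x2 OR w8 must be 0, so both x2 = 0 and w8 = 0.
w8 = NOT w7 must be 0, so w7 = 1.
Enumerating the 64 input combinations, 24 give w9 = 0 and 40 give w9 = 1.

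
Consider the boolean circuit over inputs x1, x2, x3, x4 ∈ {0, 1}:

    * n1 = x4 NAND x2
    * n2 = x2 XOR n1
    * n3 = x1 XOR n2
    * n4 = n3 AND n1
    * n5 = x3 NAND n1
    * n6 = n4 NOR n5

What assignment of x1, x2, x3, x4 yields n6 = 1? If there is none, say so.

n6 = n4 NOR n5 must be 1, so both n4 = 0 and n5 = 0.
n4 = n3 AND n1 must be 0, so at least one of n3, n1 is 0.
n5 = x3 NAND n1 must be 0, so both x3 = 1 and n1 = 1.
Check with x1=0 x2=1 x3=1 x4=0:
n1 = x4 NAND x2 = 0 NAND 1 = 1
n2 = x2 XOR n1 = 1 XOR 1 = 0
n3 = x1 XOR n2 = 0 XOR 0 = 0
n4 = n3 AND n1 = 0 AND 1 = 0
n5 = x3 NAND n1 = 1 NAND 1 = 0
n6 = n4 NOR n5 = 0 NOR 0 = 1
So n6 = 1 as required.

x1=0 x2=1 x3=1 x4=0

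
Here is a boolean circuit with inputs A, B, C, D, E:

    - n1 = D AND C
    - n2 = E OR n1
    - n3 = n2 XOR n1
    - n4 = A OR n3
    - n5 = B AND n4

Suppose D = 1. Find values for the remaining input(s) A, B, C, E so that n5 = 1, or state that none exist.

n5 = B AND n4 must be 1, so both B = 1 and n4 = 1.
Check with D = 1 and A=0, B=1, C=0, E=1:
n1 = D AND C = 1 AND 0 = 0
n2 = E OR n1 = 1 OR 0 = 1
n3 = n2 XOR n1 = 1 XOR 0 = 1
n4 = A OR n3 = 0 OR 1 = 1
n5 = B AND n4 = 1 AND 1 = 1
So n5 = 1.

A=0 B=1 C=0 E=1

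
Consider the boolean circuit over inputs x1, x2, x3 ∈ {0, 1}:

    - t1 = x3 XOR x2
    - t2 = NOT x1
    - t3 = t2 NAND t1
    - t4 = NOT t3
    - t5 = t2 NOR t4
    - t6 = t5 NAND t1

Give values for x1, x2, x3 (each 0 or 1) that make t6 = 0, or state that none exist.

x1=1, x2=0, x3=1

t6 = t5 NAND t1 must be 0, so both t5 = 1 and t1 = 1.
t5 = t2 NOR t4 must be 1, so both t2 = 0 and t4 = 0.
t1 = x3 XOR x2 must be 1, so x3 and x2 differ.
Check with x1=1, x2=0, x3=1:
t1 = x3 XOR x2 = 1 XOR 0 = 1
t2 = NOT x1 = NOT 1 = 0
t3 = t2 NAND t1 = 0 NAND 1 = 1
t4 = NOT t3 = NOT 1 = 0
t5 = t2 NOR t4 = 0 NOR 0 = 1
t6 = t5 NAND t1 = 1 NAND 1 = 0
So t6 = 0 as required.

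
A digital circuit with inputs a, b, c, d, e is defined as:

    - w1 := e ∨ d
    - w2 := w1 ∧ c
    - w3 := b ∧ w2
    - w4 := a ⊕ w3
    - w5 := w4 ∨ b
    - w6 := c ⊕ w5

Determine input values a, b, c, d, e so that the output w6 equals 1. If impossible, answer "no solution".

a=0 b=1 c=0 d=0 e=1

w6 = c ⊕ w5 must be 1, so c and w5 differ.
Check with a=0 b=1 c=0 d=0 e=1:
w1 = e ∨ d = 1 ∨ 0 = 1
w2 = w1 ∧ c = 1 ∧ 0 = 0
w3 = b ∧ w2 = 1 ∧ 0 = 0
w4 = a ⊕ w3 = 0 ⊕ 0 = 0
w5 = w4 ∨ b = 0 ∨ 1 = 1
w6 = c ⊕ w5 = 0 ⊕ 1 = 1
So w6 = 1 as required.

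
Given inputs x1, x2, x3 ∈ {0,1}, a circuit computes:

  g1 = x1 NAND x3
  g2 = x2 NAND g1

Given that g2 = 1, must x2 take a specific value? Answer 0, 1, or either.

either

Both values of x2 occur among assignments with g2 = 1:
  x2=0: x1=0, x2=0, x3=0
  x2=1: x1=1, x2=1, x3=1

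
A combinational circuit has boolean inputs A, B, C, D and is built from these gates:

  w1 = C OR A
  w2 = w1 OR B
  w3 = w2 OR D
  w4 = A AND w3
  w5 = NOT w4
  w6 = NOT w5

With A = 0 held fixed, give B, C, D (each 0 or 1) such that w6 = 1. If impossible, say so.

With A = 0 fixed, none of the 8 settings of B, C, D give w6 = 1.
For example, with B=1, C=1, D=1:
w1 = C OR A = 1 OR 0 = 1
w2 = w1 OR B = 1 OR 1 = 1
w3 = w2 OR D = 1 OR 1 = 1
w4 = A AND w3 = 0 AND 1 = 0
w5 = NOT w4 = NOT 0 = 1
w6 = NOT w5 = NOT 1 = 0
giving w6 = 0 ≠ 1.

no solution exists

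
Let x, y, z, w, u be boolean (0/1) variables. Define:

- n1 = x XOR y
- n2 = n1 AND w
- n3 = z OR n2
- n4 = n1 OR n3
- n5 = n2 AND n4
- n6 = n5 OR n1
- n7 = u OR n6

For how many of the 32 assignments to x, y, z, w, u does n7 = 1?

n7 = u OR n6 must be 1, so at least one of u, n6 is 1.
Enumerating the 32 input combinations, 24 give n7 = 1 and 8 give n7 = 0.

24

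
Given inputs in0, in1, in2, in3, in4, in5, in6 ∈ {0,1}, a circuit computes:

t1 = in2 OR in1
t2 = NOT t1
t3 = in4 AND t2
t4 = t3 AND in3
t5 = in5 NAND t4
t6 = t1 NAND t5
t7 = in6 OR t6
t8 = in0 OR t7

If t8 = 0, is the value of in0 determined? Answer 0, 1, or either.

t8 = in0 OR t7 must be 0, so both in0 = 0 and t7 = 0.
Every assignment with t8 = 0 has in0 = 0; there are 24 such assignment(s).

0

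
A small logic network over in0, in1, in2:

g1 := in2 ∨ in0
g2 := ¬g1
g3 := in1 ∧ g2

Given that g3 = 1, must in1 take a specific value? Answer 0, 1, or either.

1

g3 = in1 ∧ g2 must be 1, so both in1 = 1 and g2 = 1.
g2 = ¬g1 must be 1, so g1 = 0.
g1 = in2 ∨ in0 must be 0, so both in2 = 0 and in0 = 0.
Every assignment with g3 = 1 has in1 = 1; there are 1 such assignment(s).
  in0=0, in1=1, in2=0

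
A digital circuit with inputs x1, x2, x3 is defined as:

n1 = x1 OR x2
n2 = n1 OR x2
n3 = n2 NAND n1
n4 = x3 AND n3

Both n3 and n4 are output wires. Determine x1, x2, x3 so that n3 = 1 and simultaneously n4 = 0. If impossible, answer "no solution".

Check with x1=0, x2=0, x3=0:
n1 = x1 OR x2 = 0 OR 0 = 0
n2 = n1 OR x2 = 0 OR 0 = 0
n3 = n2 NAND n1 = 0 NAND 0 = 1
n4 = x3 AND n3 = 0 AND 1 = 0
So n3 = 1 and n4 = 0.

x1=0, x2=0, x3=0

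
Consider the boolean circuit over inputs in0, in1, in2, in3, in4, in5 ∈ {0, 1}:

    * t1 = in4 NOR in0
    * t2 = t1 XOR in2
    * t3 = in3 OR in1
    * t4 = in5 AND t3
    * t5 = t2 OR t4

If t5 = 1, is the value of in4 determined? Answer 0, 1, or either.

Both values of in4 occur among assignments with t5 = 1:
  in4=0: in0=0, in1=0, in2=0, in3=0, in4=0, in5=0
  in4=1: in0=0, in1=0, in2=0, in3=1, in4=1, in5=1

either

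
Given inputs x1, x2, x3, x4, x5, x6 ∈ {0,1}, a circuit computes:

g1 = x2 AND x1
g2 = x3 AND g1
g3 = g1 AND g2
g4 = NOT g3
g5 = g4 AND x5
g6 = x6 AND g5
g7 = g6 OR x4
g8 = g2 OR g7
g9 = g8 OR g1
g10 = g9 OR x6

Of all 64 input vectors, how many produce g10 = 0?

12

g10 = g9 OR x6 must be 0, so both g9 = 0 and x6 = 0.
g9 = g8 OR g1 must be 0, so both g8 = 0 and g1 = 0.
g8 = g2 OR g7 must be 0, so both g2 = 0 and g7 = 0.
Enumerating the 64 input combinations, 12 give g10 = 0 and 52 give g10 = 1.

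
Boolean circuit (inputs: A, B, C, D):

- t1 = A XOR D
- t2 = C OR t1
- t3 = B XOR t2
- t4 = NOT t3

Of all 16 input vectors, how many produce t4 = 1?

8

t4 = NOT t3 must be 1, so t3 = 0.
t3 = B XOR t2 must be 0, so B and t2 are equal.
Enumerating the 16 input combinations, 8 give t4 = 1 and 8 give t4 = 0.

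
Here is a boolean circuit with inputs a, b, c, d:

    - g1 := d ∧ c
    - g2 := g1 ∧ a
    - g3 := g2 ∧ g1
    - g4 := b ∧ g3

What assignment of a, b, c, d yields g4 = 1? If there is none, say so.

a=1, b=1, c=1, d=1

g4 = b ∧ g3 must be 1, so both b = 1 and g3 = 1.
Check with a=1, b=1, c=1, d=1:
g1 = d ∧ c = 1 ∧ 1 = 1
g2 = g1 ∧ a = 1 ∧ 1 = 1
g3 = g2 ∧ g1 = 1 ∧ 1 = 1
g4 = b ∧ g3 = 1 ∧ 1 = 1
So g4 = 1 as required.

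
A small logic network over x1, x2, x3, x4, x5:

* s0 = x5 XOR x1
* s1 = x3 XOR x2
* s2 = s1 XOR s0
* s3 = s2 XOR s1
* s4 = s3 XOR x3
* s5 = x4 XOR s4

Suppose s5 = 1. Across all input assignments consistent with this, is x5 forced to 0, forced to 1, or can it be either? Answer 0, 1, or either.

Both values of x5 occur among assignments with s5 = 1:
  x5=0: x1=0, x2=0, x3=0, x4=1, x5=0
  x5=1: x1=0, x2=0, x3=0, x4=0, x5=1

either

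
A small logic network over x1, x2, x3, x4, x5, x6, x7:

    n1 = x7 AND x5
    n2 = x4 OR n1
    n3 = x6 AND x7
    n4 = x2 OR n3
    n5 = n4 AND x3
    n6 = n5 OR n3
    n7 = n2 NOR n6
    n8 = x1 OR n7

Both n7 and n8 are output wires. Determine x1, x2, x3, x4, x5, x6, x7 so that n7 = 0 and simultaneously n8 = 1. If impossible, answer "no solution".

Check with x1=1, x2=0, x3=1, x4=1, x5=0, x6=0, x7=0:
n1 = x7 AND x5 = 0 AND 0 = 0
n2 = x4 OR n1 = 1 OR 0 = 1
n3 = x6 AND x7 = 0 AND 0 = 0
n4 = x2 OR n3 = 0 OR 0 = 0
n5 = n4 AND x3 = 0 AND 1 = 0
n6 = n5 OR n3 = 0 OR 0 = 0
n7 = n2 NOR n6 = 1 NOR 0 = 0
n8 = x1 OR n7 = 1 OR 0 = 1
So n7 = 0 and n8 = 1.

x1=1, x2=0, x3=1, x4=1, x5=0, x6=0, x7=0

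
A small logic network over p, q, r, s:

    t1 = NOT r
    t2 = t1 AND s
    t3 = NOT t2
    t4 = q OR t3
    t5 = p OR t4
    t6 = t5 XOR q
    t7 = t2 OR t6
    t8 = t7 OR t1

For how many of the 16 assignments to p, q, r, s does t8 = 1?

12

t8 = t7 OR t1 must be 1, so at least one of t7, t1 is 1.
Enumerating the 16 input combinations, 12 give t8 = 1 and 4 give t8 = 0.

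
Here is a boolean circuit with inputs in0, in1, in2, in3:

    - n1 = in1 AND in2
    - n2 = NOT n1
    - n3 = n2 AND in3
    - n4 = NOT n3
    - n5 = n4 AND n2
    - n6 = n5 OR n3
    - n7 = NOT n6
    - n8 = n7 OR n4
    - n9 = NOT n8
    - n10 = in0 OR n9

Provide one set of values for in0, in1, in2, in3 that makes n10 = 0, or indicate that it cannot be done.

n10 = in0 OR n9 must be 0, so both in0 = 0 and n9 = 0.
n9 = NOT n8 must be 0, so n8 = 1.
n8 = n7 OR n4 must be 1, so at least one of n7, n4 is 1.
Check with in0=0, in1=1, in2=0, in3=0:
n1 = in1 AND in2 = 1 AND 0 = 0
n2 = NOT n1 = NOT 0 = 1
n3 = n2 AND in3 = 1 AND 0 = 0
n4 = NOT n3 = NOT 0 = 1
n5 = n4 AND n2 = 1 AND 1 = 1
n6 = n5 OR n3 = 1 OR 0 = 1
n7 = NOT n6 = NOT 1 = 0
n8 = n7 OR n4 = 0 OR 1 = 1
n9 = NOT n8 = NOT 1 = 0
n10 = in0 OR n9 = 0 OR 0 = 0
So n10 = 0 as required.

in0=0, in1=1, in2=0, in3=0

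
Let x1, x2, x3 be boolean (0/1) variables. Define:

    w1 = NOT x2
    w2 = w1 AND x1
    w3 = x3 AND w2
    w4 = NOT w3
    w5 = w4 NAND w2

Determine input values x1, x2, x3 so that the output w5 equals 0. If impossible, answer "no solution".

w5 = w4 NAND w2 must be 0, so both w4 = 1 and w2 = 1.
Check with x1=1, x2=0, x3=0:
w1 = NOT x2 = NOT 0 = 1
w2 = w1 AND x1 = 1 AND 1 = 1
w3 = x3 AND w2 = 0 AND 1 = 0
w4 = NOT w3 = NOT 0 = 1
w5 = w4 NAND w2 = 1 NAND 1 = 0
So w5 = 0 as required.

x1=1, x2=0, x3=0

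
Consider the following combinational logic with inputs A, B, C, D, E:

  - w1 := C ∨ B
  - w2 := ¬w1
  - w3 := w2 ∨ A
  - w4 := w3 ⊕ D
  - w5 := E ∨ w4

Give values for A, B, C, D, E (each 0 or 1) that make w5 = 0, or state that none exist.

w5 = E ∨ w4 must be 0, so both E = 0 and w4 = 0.
w4 = w3 ⊕ D must be 0, so w3 and D are equal.
Check with A=1 B=0 C=0 D=1 E=0:
w1 = C ∨ B = 0 ∨ 0 = 0
w2 = ¬w1 = ¬0 = 1
w3 = w2 ∨ A = 1 ∨ 1 = 1
w4 = w3 ⊕ D = 1 ⊕ 1 = 0
w5 = E ∨ w4 = 0 ∨ 0 = 0
So w5 = 0 as required.

A=1 B=0 C=0 D=1 E=0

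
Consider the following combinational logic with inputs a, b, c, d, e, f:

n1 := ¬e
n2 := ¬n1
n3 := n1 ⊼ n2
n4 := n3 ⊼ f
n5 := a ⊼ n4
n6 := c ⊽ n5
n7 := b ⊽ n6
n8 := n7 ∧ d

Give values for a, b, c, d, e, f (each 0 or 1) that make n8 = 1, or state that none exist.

n8 = n7 ∧ d must be 1, so both n7 = 1 and d = 1.
n7 = b ⊽ n6 must be 1, so both b = 0 and n6 = 0.
n6 = c ⊽ n5 must be 0, so at least one of c, n5 is 1.
Check with a=0, b=0, c=0, d=1, e=0, f=0:
n1 = ¬e = ¬0 = 1
n2 = ¬n1 = ¬1 = 0
n3 = n1 ⊼ n2 = 1 ⊼ 0 = 1
n4 = n3 ⊼ f = 1 ⊼ 0 = 1
n5 = a ⊼ n4 = 0 ⊼ 1 = 1
n6 = c ⊽ n5 = 0 ⊽ 1 = 0
n7 = b ⊽ n6 = 0 ⊽ 0 = 1
n8 = n7 ∧ d = 1 ∧ 1 = 1
So n8 = 1 as required.

a=0, b=0, c=0, d=1, e=0, f=0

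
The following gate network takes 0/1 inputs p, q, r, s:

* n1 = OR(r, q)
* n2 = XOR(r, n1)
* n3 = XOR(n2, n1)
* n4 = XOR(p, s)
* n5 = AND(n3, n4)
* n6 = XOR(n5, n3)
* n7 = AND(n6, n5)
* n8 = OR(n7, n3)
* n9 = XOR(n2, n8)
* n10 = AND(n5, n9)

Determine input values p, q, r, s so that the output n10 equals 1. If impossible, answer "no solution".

p=1, q=1, r=1, s=0

n10 = AND(n5, n9) must be 1, so both n5 = 1 and n9 = 1.
n5 = AND(n3, n4) must be 1, so both n3 = 1 and n4 = 1.
Check with p=1, q=1, r=1, s=0:
n1 = OR(r, q) = OR(1, 1) = 1
n2 = XOR(r, n1) = XOR(1, 1) = 0
n3 = XOR(n2, n1) = XOR(0, 1) = 1
n4 = XOR(p, s) = XOR(1, 0) = 1
n5 = AND(n3, n4) = AND(1, 1) = 1
n6 = XOR(n5, n3) = XOR(1, 1) = 0
n7 = AND(n6, n5) = AND(0, 1) = 0
n8 = OR(n7, n3) = OR(0, 1) = 1
n9 = XOR(n2, n8) = XOR(0, 1) = 1
n10 = AND(n5, n9) = AND(1, 1) = 1
So n10 = 1 as required.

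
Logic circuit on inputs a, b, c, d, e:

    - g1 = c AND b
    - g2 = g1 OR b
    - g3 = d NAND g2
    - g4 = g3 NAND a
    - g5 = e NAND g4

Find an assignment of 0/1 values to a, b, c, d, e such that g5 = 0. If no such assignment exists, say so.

a=1 b=1 c=1 d=1 e=1

Check with a=1 b=1 c=1 d=1 e=1:
g1 = c AND b = 1 AND 1 = 1
g2 = g1 OR b = 1 OR 1 = 1
g3 = d NAND g2 = 1 NAND 1 = 0
g4 = g3 NAND a = 0 NAND 1 = 1
g5 = e NAND g4 = 1 NAND 1 = 0
So g5 = 0 as required.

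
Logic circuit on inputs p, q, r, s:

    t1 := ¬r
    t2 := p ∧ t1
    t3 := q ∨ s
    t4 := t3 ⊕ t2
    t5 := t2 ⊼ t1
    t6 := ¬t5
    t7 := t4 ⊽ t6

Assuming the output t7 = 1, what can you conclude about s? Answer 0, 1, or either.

0

t7 = t4 ⊽ t6 must be 1, so both t4 = 0 and t6 = 0.
t4 = t3 ⊕ t2 must be 0, so t3 and t2 are equal.
Every assignment with t7 = 1 has s = 0; there are 3 such assignment(s).
  p=0, q=0, r=0, s=0
  p=0, q=0, r=1, s=0
  p=1, q=0, r=1, s=0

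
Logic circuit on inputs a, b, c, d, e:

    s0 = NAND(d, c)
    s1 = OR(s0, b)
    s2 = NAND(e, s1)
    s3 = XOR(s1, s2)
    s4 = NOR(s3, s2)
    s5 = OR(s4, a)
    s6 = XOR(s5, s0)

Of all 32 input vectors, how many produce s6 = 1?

16

s6 = XOR(s5, s0) must be 1, so s5 and s0 differ.
Enumerating the 32 input combinations, 16 give s6 = 1 and 16 give s6 = 0.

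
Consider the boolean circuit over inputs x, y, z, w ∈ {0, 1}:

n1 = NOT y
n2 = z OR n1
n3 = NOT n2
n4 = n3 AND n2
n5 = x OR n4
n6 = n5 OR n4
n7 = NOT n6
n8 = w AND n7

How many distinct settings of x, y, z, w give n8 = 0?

n8 = w AND n7 must be 0, so at least one of w, n7 is 0.
Enumerating the 16 input combinations, 12 give n8 = 0 and 4 give n8 = 1.

12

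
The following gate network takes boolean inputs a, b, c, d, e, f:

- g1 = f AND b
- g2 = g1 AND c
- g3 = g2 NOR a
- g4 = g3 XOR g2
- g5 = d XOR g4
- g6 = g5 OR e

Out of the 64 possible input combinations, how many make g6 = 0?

g6 = g5 OR e must be 0, so both g5 = 0 and e = 0.
Enumerating the 64 input combinations, 16 give g6 = 0 and 48 give g6 = 1.

16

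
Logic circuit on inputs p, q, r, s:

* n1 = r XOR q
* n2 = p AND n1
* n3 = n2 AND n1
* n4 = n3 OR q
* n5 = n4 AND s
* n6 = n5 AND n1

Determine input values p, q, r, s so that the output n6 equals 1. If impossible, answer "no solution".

Check with p=0, q=1, r=0, s=1:
n1 = r XOR q = 0 XOR 1 = 1
n2 = p AND n1 = 0 AND 1 = 0
n3 = n2 AND n1 = 0 AND 1 = 0
n4 = n3 OR q = 0 OR 1 = 1
n5 = n4 AND s = 1 AND 1 = 1
n6 = n5 AND n1 = 1 AND 1 = 1
So n6 = 1 as required.

p=0, q=1, r=0, s=1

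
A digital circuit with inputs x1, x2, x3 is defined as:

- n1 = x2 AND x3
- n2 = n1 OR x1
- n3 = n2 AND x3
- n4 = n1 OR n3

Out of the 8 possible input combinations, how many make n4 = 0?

5

n4 = n1 OR n3 must be 0, so both n1 = 0 and n3 = 0.
n1 = x2 AND x3 must be 0, so at least one of x2, x3 is 0.
n3 = n2 AND x3 must be 0, so at least one of n2, x3 is 0.
Satisfying assignments:
  x1=0, x2=0, x3=0
  x1=0, x2=0, x3=1
  x1=0, x2=1, x3=0
  x1=1, x2=0, x3=0
  x1=1, x2=1, x3=0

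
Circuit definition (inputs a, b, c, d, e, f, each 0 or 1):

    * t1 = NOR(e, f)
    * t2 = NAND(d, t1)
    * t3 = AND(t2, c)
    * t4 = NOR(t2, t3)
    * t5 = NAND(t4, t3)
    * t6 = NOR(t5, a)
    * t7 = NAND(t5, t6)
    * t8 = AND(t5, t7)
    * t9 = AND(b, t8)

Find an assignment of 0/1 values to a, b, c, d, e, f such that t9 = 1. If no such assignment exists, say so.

a=1, b=1, c=1, d=0, e=0, f=0

t9 = AND(b, t8) must be 1, so both b = 1 and t8 = 1.
t8 = AND(t5, t7) must be 1, so both t5 = 1 and t7 = 1.
t5 = NAND(t4, t3) must be 1, so at least one of t4, t3 is 0.
Check with a=1, b=1, c=1, d=0, e=0, f=0:
t1 = NOR(e, f) = NOR(0, 0) = 1
t2 = NAND(d, t1) = NAND(0, 1) = 1
t3 = AND(t2, c) = AND(1, 1) = 1
t4 = NOR(t2, t3) = NOR(1, 1) = 0
t5 = NAND(t4, t3) = NAND(0, 1) = 1
t6 = NOR(t5, a) = NOR(1, 1) = 0
t7 = NAND(t5, t6) = NAND(1, 0) = 1
t8 = AND(t5, t7) = AND(1, 1) = 1
t9 = AND(b, t8) = AND(1, 1) = 1
So t9 = 1 as required.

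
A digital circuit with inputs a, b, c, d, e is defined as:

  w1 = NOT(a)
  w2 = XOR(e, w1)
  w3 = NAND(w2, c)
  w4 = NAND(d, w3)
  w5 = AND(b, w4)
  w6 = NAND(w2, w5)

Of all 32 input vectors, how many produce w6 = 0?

6

w6 = NAND(w2, w5) must be 0, so both w2 = 1 and w5 = 1.
w2 = XOR(e, w1) must be 1, so e and w1 differ.
w5 = AND(b, w4) must be 1, so both b = 1 and w4 = 1.
Satisfying assignments:
  a=0, b=1, c=0, d=0, e=0
  a=0, b=1, c=1, d=0, e=0
  a=0, b=1, c=1, d=1, e=0
  a=1, b=1, c=0, d=0, e=1
  a=1, b=1, c=1, d=0, e=1
  a=1, b=1, c=1, d=1, e=1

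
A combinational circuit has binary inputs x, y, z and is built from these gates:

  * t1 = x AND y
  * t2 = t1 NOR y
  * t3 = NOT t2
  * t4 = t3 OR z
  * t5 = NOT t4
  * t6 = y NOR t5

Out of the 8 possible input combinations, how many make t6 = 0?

6

t6 = y NOR t5 must be 0, so at least one of y, t5 is 1.
Satisfying assignments:
  x=0, y=0, z=0
  x=0, y=1, z=0
  x=0, y=1, z=1
  x=1, y=0, z=0
  x=1, y=1, z=0
  x=1, y=1, z=1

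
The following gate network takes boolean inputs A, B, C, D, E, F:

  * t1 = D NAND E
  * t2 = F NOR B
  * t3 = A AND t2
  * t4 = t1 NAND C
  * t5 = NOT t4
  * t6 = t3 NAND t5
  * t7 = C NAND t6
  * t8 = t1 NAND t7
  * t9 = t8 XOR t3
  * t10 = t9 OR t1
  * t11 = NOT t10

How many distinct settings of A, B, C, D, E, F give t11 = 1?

2

t11 = NOT t10 must be 1, so t10 = 0.
Enumerating the 64 input combinations, 2 give t11 = 1 and 62 give t11 = 0.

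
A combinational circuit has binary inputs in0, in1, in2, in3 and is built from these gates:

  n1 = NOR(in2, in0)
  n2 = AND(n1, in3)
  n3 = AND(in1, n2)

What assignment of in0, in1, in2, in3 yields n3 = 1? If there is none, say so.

Check with in0=0, in1=1, in2=0, in3=1:
n1 = NOR(in2, in0) = NOR(0, 0) = 1
n2 = AND(n1, in3) = AND(1, 1) = 1
n3 = AND(in1, n2) = AND(1, 1) = 1
So n3 = 1 as required.

in0=0, in1=1, in2=0, in3=1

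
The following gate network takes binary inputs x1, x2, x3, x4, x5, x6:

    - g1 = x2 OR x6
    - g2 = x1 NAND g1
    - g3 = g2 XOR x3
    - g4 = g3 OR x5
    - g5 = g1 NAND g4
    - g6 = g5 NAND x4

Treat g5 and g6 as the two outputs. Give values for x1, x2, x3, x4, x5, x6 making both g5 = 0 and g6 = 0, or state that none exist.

no solution exists

Across all 64 input combinations, none give both g5 = 0 and g6 = 0.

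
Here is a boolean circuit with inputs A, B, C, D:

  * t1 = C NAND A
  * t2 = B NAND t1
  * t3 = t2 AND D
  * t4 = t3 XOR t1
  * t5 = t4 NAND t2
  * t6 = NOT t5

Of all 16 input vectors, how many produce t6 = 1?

t6 = NOT t5 must be 1, so t5 = 0.
Satisfying assignments:
  A=0, B=0, C=0, D=0
  A=0, B=0, C=1, D=0
  A=1, B=0, C=0, D=0
  A=1, B=0, C=1, D=1
  A=1, B=1, C=1, D=1

5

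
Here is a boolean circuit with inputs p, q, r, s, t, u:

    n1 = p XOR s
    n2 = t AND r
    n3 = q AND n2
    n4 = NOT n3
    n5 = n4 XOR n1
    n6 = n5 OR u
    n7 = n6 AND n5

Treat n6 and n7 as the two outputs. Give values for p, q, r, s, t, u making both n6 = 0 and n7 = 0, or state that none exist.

Check with p=0, q=0, r=0, s=1, t=1, u=0:
n1 = p XOR s = 0 XOR 1 = 1
n2 = t AND r = 1 AND 0 = 0
n3 = q AND n2 = 0 AND 0 = 0
n4 = NOT n3 = NOT 0 = 1
n5 = n4 XOR n1 = 1 XOR 1 = 0
n6 = n5 OR u = 0 OR 0 = 0
n7 = n6 AND n5 = 0 AND 0 = 0
So n6 = 0 and n7 = 0.

p=0, q=0, r=0, s=1, t=1, u=0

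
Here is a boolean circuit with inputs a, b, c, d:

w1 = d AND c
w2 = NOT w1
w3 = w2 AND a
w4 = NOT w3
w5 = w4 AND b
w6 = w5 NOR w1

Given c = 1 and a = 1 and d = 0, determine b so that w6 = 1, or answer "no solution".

w6 = w5 NOR w1 must be 1, so both w5 = 0 and w1 = 0.
Check with c = 1 and a = 1 and d = 0 and b=0:
w1 = d AND c = 0 AND 1 = 0
w2 = NOT w1 = NOT 0 = 1
w3 = w2 AND a = 1 AND 1 = 1
w4 = NOT w3 = NOT 1 = 0
w5 = w4 AND b = 0 AND 0 = 0
w6 = w5 NOR w1 = 0 NOR 0 = 1
So w6 = 1.

b=0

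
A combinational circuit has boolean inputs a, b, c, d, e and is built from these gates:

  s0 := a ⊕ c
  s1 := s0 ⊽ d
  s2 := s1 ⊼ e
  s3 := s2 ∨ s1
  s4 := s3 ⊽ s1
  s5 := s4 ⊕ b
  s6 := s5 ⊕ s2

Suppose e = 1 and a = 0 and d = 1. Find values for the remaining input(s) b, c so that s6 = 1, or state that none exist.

s6 = s5 ⊕ s2 must be 1, so s5 and s2 differ.
Check with e = 1 and a = 0 and d = 1 and b=0, c=1:
s0 = a ⊕ c = 0 ⊕ 1 = 1
s1 = s0 ⊽ d = 1 ⊽ 1 = 0
s2 = s1 ⊼ e = 0 ⊼ 1 = 1
s3 = s2 ∨ s1 = 1 ∨ 0 = 1
s4 = s3 ⊽ s1 = 1 ⊽ 0 = 0
s5 = s4 ⊕ b = 0 ⊕ 0 = 0
s6 = s5 ⊕ s2 = 0 ⊕ 1 = 1
So s6 = 1.

b=0, c=1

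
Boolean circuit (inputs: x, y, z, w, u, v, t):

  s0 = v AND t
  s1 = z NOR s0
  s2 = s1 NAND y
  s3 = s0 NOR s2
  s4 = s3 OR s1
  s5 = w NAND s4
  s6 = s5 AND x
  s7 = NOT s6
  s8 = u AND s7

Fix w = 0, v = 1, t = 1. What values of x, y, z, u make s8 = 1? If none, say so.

Check with w = 0, v = 1, t = 1 and x=0, y=1, z=0, u=1:
s0 = v AND t = 1 AND 1 = 1
s1 = z NOR s0 = 0 NOR 1 = 0
s2 = s1 NAND y = 0 NAND 1 = 1
s3 = s0 NOR s2 = 1 NOR 1 = 0
s4 = s3 OR s1 = 0 OR 0 = 0
s5 = w NAND s4 = 0 NAND 0 = 1
s6 = s5 AND x = 1 AND 0 = 0
s7 = NOT s6 = NOT 0 = 1
s8 = u AND s7 = 1 AND 1 = 1
So s8 = 1.

x=0 y=1 z=0 u=1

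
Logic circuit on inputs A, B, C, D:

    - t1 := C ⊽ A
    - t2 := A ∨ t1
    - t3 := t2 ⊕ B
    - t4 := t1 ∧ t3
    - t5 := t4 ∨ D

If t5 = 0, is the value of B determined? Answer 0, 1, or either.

either

Both values of B occur among assignments with t5 = 0:
  B=0: A=0, B=0, C=1, D=0
  B=1: A=0, B=1, C=0, D=0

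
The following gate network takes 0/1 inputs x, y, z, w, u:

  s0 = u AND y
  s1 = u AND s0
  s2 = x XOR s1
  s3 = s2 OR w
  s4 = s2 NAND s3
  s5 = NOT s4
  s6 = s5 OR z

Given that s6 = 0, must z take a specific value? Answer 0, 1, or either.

0

s6 = s5 OR z must be 0, so both s5 = 0 and z = 0.
Every assignment with s6 = 0 has z = 0; there are 8 such assignment(s).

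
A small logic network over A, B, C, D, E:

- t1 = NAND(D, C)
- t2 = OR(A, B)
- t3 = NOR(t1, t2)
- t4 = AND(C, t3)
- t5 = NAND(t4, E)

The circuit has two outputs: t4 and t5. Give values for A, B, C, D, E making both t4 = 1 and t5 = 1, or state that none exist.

Check with A=0, B=0, C=1, D=1, E=0:
t1 = NAND(D, C) = NAND(1, 1) = 0
t2 = OR(A, B) = OR(0, 0) = 0
t3 = NOR(t1, t2) = NOR(0, 0) = 1
t4 = AND(C, t3) = AND(1, 1) = 1
t5 = NAND(t4, E) = NAND(1, 0) = 1
So t4 = 1 and t5 = 1.

A=0, B=0, C=1, D=1, E=0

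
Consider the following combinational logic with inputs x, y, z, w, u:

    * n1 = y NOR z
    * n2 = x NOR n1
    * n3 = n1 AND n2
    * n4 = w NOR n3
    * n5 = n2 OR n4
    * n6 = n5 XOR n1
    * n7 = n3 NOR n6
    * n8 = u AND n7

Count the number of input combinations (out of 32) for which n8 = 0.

27

n8 = u AND n7 must be 0, so at least one of u, n7 is 0.
Enumerating the 32 input combinations, 27 give n8 = 0 and 5 give n8 = 1.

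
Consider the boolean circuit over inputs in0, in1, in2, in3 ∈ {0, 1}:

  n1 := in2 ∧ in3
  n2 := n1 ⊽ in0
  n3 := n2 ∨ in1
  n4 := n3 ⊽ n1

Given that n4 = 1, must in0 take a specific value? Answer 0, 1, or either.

1

n4 = n3 ⊽ n1 must be 1, so both n3 = 0 and n1 = 0.
Every assignment with n4 = 1 has in0 = 1; there are 3 such assignment(s).
  in0=1, in1=0, in2=0, in3=0
  in0=1, in1=0, in2=0, in3=1
  in0=1, in1=0, in2=1, in3=0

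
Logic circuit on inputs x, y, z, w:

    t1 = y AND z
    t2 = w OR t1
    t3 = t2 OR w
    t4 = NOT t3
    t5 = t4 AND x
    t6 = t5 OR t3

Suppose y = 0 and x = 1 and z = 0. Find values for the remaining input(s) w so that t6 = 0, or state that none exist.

no solution exists

With y = 0 and x = 1 and z = 0 fixed, none of the 2 settings of w give t6 = 0.
For example, with w=1:
t1 = y AND z = 0 AND 0 = 0
t2 = w OR t1 = 1 OR 0 = 1
t3 = t2 OR w = 1 OR 1 = 1
t4 = NOT t3 = NOT 1 = 0
t5 = t4 AND x = 0 AND 1 = 0
t6 = t5 OR t3 = 0 OR 1 = 1
giving t6 = 1 ≠ 0.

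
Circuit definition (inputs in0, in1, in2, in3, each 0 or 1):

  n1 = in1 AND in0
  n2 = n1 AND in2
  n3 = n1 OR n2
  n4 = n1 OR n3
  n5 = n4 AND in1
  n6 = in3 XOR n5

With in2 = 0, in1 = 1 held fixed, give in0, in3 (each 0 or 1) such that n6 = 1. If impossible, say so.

in0=0 in3=1

Check with in2 = 0, in1 = 1 and in0=0, in3=1:
n1 = in1 AND in0 = 1 AND 0 = 0
n2 = n1 AND in2 = 0 AND 0 = 0
n3 = n1 OR n2 = 0 OR 0 = 0
n4 = n1 OR n3 = 0 OR 0 = 0
n5 = n4 AND in1 = 0 AND 1 = 0
n6 = in3 XOR n5 = 1 XOR 0 = 1
So n6 = 1.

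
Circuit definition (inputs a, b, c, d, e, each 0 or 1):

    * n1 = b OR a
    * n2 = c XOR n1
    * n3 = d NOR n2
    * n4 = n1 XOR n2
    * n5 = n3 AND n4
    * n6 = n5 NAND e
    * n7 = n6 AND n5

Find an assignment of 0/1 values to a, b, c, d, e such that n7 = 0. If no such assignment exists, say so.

n7 = n6 AND n5 must be 0, so at least one of n6, n5 is 0.
Check with a=0, b=0, c=1, d=1, e=1:
n1 = b OR a = 0 OR 0 = 0
n2 = c XOR n1 = 1 XOR 0 = 1
n3 = d NOR n2 = 1 NOR 1 = 0
n4 = n1 XOR n2 = 0 XOR 1 = 1
n5 = n3 AND n4 = 0 AND 1 = 0
n6 = n5 NAND e = 0 NAND 1 = 1
n7 = n6 AND n5 = 1 AND 0 = 0
So n7 = 0 as required.

a=0, b=0, c=1, d=1, e=1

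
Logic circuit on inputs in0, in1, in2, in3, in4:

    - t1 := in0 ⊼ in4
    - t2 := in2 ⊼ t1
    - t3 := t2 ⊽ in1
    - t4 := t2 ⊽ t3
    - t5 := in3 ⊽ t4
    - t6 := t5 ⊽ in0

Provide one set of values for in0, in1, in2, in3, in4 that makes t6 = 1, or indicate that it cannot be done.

in0=0, in1=1, in2=1, in3=0, in4=0

t6 = t5 ⊽ in0 must be 1, so both t5 = 0 and in0 = 0.
Check with in0=0, in1=1, in2=1, in3=0, in4=0:
t1 = in0 ⊼ in4 = 0 ⊼ 0 = 1
t2 = in2 ⊼ t1 = 1 ⊼ 1 = 0
t3 = t2 ⊽ in1 = 0 ⊽ 1 = 0
t4 = t2 ⊽ t3 = 0 ⊽ 0 = 1
t5 = in3 ⊽ t4 = 0 ⊽ 1 = 0
t6 = t5 ⊽ in0 = 0 ⊽ 0 = 1
So t6 = 1 as required.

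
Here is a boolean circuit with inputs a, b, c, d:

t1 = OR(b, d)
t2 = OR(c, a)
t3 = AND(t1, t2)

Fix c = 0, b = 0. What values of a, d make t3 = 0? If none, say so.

t3 = AND(t1, t2) must be 0, so at least one of t1, t2 is 0.
Check with c = 0, b = 0 and a=0, d=1:
t1 = OR(b, d) = OR(0, 1) = 1
t2 = OR(c, a) = OR(0, 0) = 0
t3 = AND(t1, t2) = AND(1, 0) = 0
So t3 = 0.

a=0, d=1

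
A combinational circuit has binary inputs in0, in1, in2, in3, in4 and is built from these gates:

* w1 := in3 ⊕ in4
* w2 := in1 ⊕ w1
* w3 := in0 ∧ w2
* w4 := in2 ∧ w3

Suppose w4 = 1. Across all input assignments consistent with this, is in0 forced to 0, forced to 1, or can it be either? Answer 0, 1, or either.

1

w4 = in2 ∧ w3 must be 1, so both in2 = 1 and w3 = 1.
w3 = in0 ∧ w2 must be 1, so both in0 = 1 and w2 = 1.
w2 = in1 ⊕ w1 must be 1, so in1 and w1 differ.
Every assignment with w4 = 1 has in0 = 1; there are 4 such assignment(s).
  in0=1, in1=0, in2=1, in3=0, in4=1
  in0=1, in1=0, in2=1, in3=1, in4=0
  in0=1, in1=1, in2=1, in3=0, in4=0
  in0=1, in1=1, in2=1, in3=1, in4=1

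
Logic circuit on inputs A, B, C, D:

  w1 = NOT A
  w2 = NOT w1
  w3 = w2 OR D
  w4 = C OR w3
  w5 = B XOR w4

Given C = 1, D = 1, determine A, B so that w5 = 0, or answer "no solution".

w5 = B XOR w4 must be 0, so B and w4 are equal.
Check with C = 1, D = 1 and A=0, B=1:
w1 = NOT A = NOT 0 = 1
w2 = NOT w1 = NOT 1 = 0
w3 = w2 OR D = 0 OR 1 = 1
w4 = C OR w3 = 1 OR 1 = 1
w5 = B XOR w4 = 1 XOR 1 = 0
So w5 = 0.

A=0, B=1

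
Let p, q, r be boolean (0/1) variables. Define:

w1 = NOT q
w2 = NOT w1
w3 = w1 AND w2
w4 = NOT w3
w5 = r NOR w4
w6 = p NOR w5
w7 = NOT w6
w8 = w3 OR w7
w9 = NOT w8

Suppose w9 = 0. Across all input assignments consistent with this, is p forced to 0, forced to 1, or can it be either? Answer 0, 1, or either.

1

w9 = NOT w8 must be 0, so w8 = 1.
w8 = w3 OR w7 must be 1, so at least one of w3, w7 is 1.
Every assignment with w9 = 0 has p = 1; there are 4 such assignment(s).
  p=1, q=0, r=0
  p=1, q=0, r=1
  p=1, q=1, r=0
  p=1, q=1, r=1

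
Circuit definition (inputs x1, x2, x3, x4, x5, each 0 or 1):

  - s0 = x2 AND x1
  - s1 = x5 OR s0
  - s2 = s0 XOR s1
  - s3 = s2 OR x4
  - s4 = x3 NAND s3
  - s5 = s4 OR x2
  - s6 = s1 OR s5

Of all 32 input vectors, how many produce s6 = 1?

30

s6 = s1 OR s5 must be 1, so at least one of s1, s5 is 1.
Enumerating the 32 input combinations, 30 give s6 = 1 and 2 give s6 = 0.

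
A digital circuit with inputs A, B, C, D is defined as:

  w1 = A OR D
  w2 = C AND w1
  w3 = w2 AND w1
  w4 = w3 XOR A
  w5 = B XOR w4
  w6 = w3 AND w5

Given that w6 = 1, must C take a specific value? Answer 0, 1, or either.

w6 = w3 AND w5 must be 1, so both w3 = 1 and w5 = 1.
w3 = w2 AND w1 must be 1, so both w2 = 1 and w1 = 1.
w5 = B XOR w4 must be 1, so B and w4 differ.
Every assignment with w6 = 1 has C = 1; there are 3 such assignment(s).
  A=0, B=0, C=1, D=1
  A=1, B=1, C=1, D=0
  A=1, B=1, C=1, D=1

1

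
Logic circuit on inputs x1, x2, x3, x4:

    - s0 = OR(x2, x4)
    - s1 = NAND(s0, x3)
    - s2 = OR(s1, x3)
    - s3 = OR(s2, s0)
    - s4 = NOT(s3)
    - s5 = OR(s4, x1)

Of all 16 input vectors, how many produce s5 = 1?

s5 = OR(s4, x1) must be 1, so at least one of s4, x1 is 1.
Enumerating the 16 input combinations, 8 give s5 = 1 and 8 give s5 = 0.

8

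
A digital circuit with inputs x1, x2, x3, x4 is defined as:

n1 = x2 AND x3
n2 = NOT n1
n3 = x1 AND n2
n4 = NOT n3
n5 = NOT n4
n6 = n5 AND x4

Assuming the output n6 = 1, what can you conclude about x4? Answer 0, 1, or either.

n6 = n5 AND x4 must be 1, so both n5 = 1 and x4 = 1.
Every assignment with n6 = 1 has x4 = 1; there are 3 such assignment(s).
  x1=1, x2=0, x3=0, x4=1
  x1=1, x2=0, x3=1, x4=1
  x1=1, x2=1, x3=0, x4=1

1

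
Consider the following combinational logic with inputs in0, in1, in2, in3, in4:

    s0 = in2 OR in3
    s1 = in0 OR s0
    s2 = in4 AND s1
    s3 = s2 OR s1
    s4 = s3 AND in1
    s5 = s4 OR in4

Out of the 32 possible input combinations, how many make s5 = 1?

s5 = s4 OR in4 must be 1, so at least one of s4, in4 is 1.
Enumerating the 32 input combinations, 23 give s5 = 1 and 9 give s5 = 0.

23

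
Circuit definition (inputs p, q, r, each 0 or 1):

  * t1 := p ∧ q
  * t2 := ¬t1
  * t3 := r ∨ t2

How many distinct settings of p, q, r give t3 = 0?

t3 = r ∨ t2 must be 0, so both r = 0 and t2 = 0.
t2 = ¬t1 must be 0, so t1 = 1.
t1 = p ∧ q must be 1, so both p = 1 and q = 1.
Satisfying assignments:
  p=1, q=1, r=0

1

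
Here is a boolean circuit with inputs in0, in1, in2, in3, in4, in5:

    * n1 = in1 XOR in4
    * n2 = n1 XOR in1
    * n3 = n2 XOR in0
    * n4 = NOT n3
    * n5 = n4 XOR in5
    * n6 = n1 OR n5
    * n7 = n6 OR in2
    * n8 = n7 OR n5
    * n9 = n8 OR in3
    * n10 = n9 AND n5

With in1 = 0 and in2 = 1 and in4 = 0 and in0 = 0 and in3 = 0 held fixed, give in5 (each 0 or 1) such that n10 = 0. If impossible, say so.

n10 = n9 AND n5 must be 0, so at least one of n9, n5 is 0.
Check with in1 = 0 and in2 = 1 and in4 = 0 and in0 = 0 and in3 = 0 and in5=1:
n1 = in1 XOR in4 = 0 XOR 0 = 0
n2 = n1 XOR in1 = 0 XOR 0 = 0
n3 = n2 XOR in0 = 0 XOR 0 = 0
n4 = NOT n3 = NOT 0 = 1
n5 = n4 XOR in5 = 1 XOR 1 = 0
n6 = n1 OR n5 = 0 OR 0 = 0
n7 = n6 OR in2 = 0 OR 1 = 1
n8 = n7 OR n5 = 1 OR 0 = 1
n9 = n8 OR in3 = 1 OR 0 = 1
n10 = n9 AND n5 = 1 AND 0 = 0
So n10 = 0.

in5=1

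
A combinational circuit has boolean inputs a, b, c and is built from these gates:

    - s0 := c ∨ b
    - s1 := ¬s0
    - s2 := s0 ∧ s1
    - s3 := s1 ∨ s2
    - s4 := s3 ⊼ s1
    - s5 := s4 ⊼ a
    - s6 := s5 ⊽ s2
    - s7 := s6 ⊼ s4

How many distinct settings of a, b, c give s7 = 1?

s7 = s6 ⊼ s4 must be 1, so at least one of s6, s4 is 0.
Enumerating the 8 input combinations, 5 give s7 = 1 and 3 give s7 = 0.

5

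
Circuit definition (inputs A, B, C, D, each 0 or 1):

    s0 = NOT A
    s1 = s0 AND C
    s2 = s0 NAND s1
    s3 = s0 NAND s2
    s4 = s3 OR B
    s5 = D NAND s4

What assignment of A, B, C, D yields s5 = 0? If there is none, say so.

Check with A=0 B=0 C=1 D=1:
s0 = NOT A = NOT 0 = 1
s1 = s0 AND C = 1 AND 1 = 1
s2 = s0 NAND s1 = 1 NAND 1 = 0
s3 = s0 NAND s2 = 1 NAND 0 = 1
s4 = s3 OR B = 1 OR 0 = 1
s5 = D NAND s4 = 1 NAND 1 = 0
So s5 = 0 as required.

A=0 B=0 C=1 D=1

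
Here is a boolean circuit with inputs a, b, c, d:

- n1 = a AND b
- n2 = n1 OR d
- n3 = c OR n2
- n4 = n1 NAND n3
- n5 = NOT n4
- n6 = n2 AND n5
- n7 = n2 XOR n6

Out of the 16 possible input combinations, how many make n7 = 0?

n7 = n2 XOR n6 must be 0, so n2 and n6 are equal.
Enumerating the 16 input combinations, 10 give n7 = 0 and 6 give n7 = 1.

10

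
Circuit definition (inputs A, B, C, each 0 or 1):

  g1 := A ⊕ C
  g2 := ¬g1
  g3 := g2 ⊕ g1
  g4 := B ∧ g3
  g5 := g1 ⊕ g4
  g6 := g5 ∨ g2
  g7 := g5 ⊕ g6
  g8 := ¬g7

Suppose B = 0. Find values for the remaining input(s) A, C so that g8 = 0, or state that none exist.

A=1 C=1

Check with B = 0 and A=1, C=1:
g1 = A ⊕ C = 1 ⊕ 1 = 0
g2 = ¬g1 = ¬0 = 1
g3 = g2 ⊕ g1 = 1 ⊕ 0 = 1
g4 = B ∧ g3 = 0 ∧ 1 = 0
g5 = g1 ⊕ g4 = 0 ⊕ 0 = 0
g6 = g5 ∨ g2 = 0 ∨ 1 = 1
g7 = g5 ⊕ g6 = 0 ⊕ 1 = 1
g8 = ¬g7 = ¬1 = 0
So g8 = 0.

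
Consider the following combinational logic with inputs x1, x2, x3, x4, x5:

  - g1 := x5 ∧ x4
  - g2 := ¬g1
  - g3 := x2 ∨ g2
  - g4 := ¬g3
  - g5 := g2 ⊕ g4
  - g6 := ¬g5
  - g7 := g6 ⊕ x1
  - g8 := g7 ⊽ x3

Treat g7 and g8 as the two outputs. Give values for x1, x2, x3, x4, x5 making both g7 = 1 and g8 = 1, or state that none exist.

no solution exists

Across all 32 input combinations, none give both g7 = 1 and g8 = 1.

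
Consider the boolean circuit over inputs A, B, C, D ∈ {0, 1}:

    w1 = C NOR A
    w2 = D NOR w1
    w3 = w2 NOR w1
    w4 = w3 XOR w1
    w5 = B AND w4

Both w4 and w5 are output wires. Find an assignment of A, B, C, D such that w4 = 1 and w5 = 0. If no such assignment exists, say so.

A=1, B=0, C=1, D=1

Check with A=1, B=0, C=1, D=1:
w1 = C NOR A = 1 NOR 1 = 0
w2 = D NOR w1 = 1 NOR 0 = 0
w3 = w2 NOR w1 = 0 NOR 0 = 1
w4 = w3 XOR w1 = 1 XOR 0 = 1
w5 = B AND w4 = 0 AND 1 = 0
So w4 = 1 and w5 = 0.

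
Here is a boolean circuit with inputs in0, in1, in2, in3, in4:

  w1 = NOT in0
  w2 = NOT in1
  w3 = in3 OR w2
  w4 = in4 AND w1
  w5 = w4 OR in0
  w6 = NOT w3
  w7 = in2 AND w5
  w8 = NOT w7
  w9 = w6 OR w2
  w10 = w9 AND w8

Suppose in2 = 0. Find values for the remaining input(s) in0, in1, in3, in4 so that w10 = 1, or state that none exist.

in0=1, in1=1, in3=0, in4=0

w10 = w9 AND w8 must be 1, so both w9 = 1 and w8 = 1.
Check with in2 = 0 and in0=1, in1=1, in3=0, in4=0:
w1 = NOT in0 = NOT 1 = 0
w2 = NOT in1 = NOT 1 = 0
w3 = in3 OR w2 = 0 OR 0 = 0
w4 = in4 AND w1 = 0 AND 0 = 0
w5 = w4 OR in0 = 0 OR 1 = 1
w6 = NOT w3 = NOT 0 = 1
w7 = in2 AND w5 = 0 AND 1 = 0
w8 = NOT w7 = NOT 0 = 1
w9 = w6 OR w2 = 1 OR 0 = 1
w10 = w9 AND w8 = 1 AND 1 = 1
So w10 = 1.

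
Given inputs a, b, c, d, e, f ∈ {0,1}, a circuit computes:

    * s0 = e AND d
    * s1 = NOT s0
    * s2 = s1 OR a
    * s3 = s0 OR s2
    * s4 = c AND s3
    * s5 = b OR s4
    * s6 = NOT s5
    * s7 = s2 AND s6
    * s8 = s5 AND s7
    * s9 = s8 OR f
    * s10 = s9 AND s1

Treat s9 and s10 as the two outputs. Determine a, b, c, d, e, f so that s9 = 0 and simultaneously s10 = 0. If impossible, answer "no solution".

a=0, b=0, c=1, d=1, e=1, f=0

Check with a=0, b=0, c=1, d=1, e=1, f=0:
s0 = e AND d = 1 AND 1 = 1
s1 = NOT s0 = NOT 1 = 0
s2 = s1 OR a = 0 OR 0 = 0
s3 = s0 OR s2 = 1 OR 0 = 1
s4 = c AND s3 = 1 AND 1 = 1
s5 = b OR s4 = 0 OR 1 = 1
s6 = NOT s5 = NOT 1 = 0
s7 = s2 AND s6 = 0 AND 0 = 0
s8 = s5 AND s7 = 1 AND 0 = 0
s9 = s8 OR f = 0 OR 0 = 0
s10 = s9 AND s1 = 0 AND 0 = 0
So s9 = 0 and s10 = 0.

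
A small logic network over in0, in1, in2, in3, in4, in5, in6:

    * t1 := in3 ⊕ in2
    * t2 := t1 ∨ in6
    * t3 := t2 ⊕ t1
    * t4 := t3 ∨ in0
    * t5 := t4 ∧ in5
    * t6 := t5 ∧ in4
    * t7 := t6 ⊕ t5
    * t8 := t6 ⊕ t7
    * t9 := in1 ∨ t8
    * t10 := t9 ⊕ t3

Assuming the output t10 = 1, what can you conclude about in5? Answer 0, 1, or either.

either

Both values of in5 occur among assignments with t10 = 1:
  in5=0: in0=0, in1=0, in2=0, in3=0, in4=0, in5=0, in6=1
  in5=1: in0=0, in1=1, in2=0, in3=0, in4=0, in5=1, in6=0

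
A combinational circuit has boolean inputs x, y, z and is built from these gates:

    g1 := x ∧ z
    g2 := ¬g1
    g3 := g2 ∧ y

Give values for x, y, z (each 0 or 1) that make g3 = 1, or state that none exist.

x=1, y=1, z=0

g3 = g2 ∧ y must be 1, so both g2 = 1 and y = 1.
Check with x=1, y=1, z=0:
g1 = x ∧ z = 1 ∧ 0 = 0
g2 = ¬g1 = ¬0 = 1
g3 = g2 ∧ y = 1 ∧ 1 = 1
So g3 = 1 as required.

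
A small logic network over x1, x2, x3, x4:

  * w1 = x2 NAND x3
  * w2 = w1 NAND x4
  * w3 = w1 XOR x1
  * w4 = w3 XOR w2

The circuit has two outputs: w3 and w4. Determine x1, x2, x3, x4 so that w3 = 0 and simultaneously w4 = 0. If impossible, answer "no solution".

Check with x1=1, x2=0, x3=0, x4=1:
w1 = x2 NAND x3 = 0 NAND 0 = 1
w2 = w1 NAND x4 = 1 NAND 1 = 0
w3 = w1 XOR x1 = 1 XOR 1 = 0
w4 = w3 XOR w2 = 0 XOR 0 = 0
So w3 = 0 and w4 = 0.

x1=1, x2=0, x3=0, x4=1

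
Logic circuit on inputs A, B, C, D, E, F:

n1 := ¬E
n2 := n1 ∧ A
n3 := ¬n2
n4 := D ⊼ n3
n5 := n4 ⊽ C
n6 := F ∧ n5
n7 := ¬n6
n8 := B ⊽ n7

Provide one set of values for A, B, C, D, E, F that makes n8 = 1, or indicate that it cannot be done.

A=0, B=0, C=0, D=1, E=0, F=1

n8 = B ⊽ n7 must be 1, so both B = 0 and n7 = 0.
Check with A=0, B=0, C=0, D=1, E=0, F=1:
n1 = ¬E = ¬0 = 1
n2 = n1 ∧ A = 1 ∧ 0 = 0
n3 = ¬n2 = ¬0 = 1
n4 = D ⊼ n3 = 1 ⊼ 1 = 0
n5 = n4 ⊽ C = 0 ⊽ 0 = 1
n6 = F ∧ n5 = 1 ∧ 1 = 1
n7 = ¬n6 = ¬1 = 0
n8 = B ⊽ n7 = 0 ⊽ 0 = 1
So n8 = 1 as required.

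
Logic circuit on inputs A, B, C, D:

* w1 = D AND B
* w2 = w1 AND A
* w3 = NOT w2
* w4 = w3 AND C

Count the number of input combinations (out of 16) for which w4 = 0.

w4 = w3 AND C must be 0, so at least one of w3, C is 0.
Enumerating the 16 input combinations, 9 give w4 = 0 and 7 give w4 = 1.

9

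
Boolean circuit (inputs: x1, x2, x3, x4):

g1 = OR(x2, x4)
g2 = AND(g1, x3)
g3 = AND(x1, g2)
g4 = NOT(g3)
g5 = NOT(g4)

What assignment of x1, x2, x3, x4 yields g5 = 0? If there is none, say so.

Check with x1=1, x2=0, x3=1, x4=0:
g1 = OR(x2, x4) = OR(0, 0) = 0
g2 = AND(g1, x3) = AND(0, 1) = 0
g3 = AND(x1, g2) = AND(1, 0) = 0
g4 = NOT(g3) = NOT 0 = 1
g5 = NOT(g4) = NOT 1 = 0
So g5 = 0 as required.

x1=1, x2=0, x3=1, x4=0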